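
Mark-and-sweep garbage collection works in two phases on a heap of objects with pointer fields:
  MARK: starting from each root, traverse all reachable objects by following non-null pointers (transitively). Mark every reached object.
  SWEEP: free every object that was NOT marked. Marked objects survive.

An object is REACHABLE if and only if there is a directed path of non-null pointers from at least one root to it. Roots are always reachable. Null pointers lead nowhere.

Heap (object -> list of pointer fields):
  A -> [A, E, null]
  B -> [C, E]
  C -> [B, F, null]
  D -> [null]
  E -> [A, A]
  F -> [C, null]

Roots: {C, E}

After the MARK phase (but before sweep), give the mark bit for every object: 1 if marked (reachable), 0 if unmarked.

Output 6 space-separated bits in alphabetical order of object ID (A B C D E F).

Roots: C E
Mark C: refs=B F null, marked=C
Mark E: refs=A A, marked=C E
Mark B: refs=C E, marked=B C E
Mark F: refs=C null, marked=B C E F
Mark A: refs=A E null, marked=A B C E F
Unmarked (collected): D

Answer: 1 1 1 0 1 1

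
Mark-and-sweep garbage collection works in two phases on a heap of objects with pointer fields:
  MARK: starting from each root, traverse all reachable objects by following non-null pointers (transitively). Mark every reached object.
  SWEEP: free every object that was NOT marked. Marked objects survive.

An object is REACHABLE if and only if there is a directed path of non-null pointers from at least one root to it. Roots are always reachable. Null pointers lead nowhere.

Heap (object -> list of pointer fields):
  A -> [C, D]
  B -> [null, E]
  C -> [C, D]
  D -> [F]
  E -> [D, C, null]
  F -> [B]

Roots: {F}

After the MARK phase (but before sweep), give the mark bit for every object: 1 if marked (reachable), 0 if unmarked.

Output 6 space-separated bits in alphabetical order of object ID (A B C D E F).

Roots: F
Mark F: refs=B, marked=F
Mark B: refs=null E, marked=B F
Mark E: refs=D C null, marked=B E F
Mark D: refs=F, marked=B D E F
Mark C: refs=C D, marked=B C D E F
Unmarked (collected): A

Answer: 0 1 1 1 1 1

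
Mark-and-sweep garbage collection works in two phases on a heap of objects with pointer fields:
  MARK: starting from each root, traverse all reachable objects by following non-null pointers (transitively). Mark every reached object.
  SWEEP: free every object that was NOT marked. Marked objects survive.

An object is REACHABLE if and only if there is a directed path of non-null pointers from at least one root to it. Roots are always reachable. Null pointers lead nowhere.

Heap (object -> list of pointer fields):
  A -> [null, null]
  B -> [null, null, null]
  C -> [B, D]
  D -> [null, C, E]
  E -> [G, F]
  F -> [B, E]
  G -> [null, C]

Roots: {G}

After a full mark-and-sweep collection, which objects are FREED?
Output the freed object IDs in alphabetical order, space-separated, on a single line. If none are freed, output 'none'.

Roots: G
Mark G: refs=null C, marked=G
Mark C: refs=B D, marked=C G
Mark B: refs=null null null, marked=B C G
Mark D: refs=null C E, marked=B C D G
Mark E: refs=G F, marked=B C D E G
Mark F: refs=B E, marked=B C D E F G
Unmarked (collected): A

Answer: A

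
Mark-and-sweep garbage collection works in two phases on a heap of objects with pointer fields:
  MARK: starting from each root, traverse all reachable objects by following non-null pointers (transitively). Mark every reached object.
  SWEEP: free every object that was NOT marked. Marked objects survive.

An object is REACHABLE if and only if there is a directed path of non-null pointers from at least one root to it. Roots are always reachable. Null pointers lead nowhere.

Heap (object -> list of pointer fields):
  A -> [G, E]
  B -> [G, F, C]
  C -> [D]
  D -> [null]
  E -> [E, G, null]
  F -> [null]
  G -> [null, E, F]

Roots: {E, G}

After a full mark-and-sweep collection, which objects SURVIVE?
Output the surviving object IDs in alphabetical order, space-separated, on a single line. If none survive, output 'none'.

Roots: E G
Mark E: refs=E G null, marked=E
Mark G: refs=null E F, marked=E G
Mark F: refs=null, marked=E F G
Unmarked (collected): A B C D

Answer: E F G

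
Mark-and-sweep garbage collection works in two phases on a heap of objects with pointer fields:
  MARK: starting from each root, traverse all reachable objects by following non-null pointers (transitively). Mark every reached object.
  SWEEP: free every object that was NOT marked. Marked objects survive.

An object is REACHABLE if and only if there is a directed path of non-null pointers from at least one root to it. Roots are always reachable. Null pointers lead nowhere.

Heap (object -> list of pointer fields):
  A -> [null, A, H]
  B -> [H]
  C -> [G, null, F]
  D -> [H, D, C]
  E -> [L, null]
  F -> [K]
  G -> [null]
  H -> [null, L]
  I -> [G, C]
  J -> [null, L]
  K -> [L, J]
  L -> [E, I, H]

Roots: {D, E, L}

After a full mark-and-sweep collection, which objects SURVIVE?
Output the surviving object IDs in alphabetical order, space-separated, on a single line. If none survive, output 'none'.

Answer: C D E F G H I J K L

Derivation:
Roots: D E L
Mark D: refs=H D C, marked=D
Mark E: refs=L null, marked=D E
Mark L: refs=E I H, marked=D E L
Mark H: refs=null L, marked=D E H L
Mark C: refs=G null F, marked=C D E H L
Mark I: refs=G C, marked=C D E H I L
Mark G: refs=null, marked=C D E G H I L
Mark F: refs=K, marked=C D E F G H I L
Mark K: refs=L J, marked=C D E F G H I K L
Mark J: refs=null L, marked=C D E F G H I J K L
Unmarked (collected): A B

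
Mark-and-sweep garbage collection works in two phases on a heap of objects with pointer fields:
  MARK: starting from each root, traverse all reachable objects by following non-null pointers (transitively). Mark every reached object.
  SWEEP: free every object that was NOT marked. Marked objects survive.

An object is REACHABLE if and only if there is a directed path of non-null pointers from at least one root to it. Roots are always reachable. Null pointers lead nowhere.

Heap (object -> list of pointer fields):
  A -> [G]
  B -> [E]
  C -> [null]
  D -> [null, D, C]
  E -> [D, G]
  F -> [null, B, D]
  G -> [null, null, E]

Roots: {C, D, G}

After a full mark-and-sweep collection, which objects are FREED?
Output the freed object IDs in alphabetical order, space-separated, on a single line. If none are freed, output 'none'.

Answer: A B F

Derivation:
Roots: C D G
Mark C: refs=null, marked=C
Mark D: refs=null D C, marked=C D
Mark G: refs=null null E, marked=C D G
Mark E: refs=D G, marked=C D E G
Unmarked (collected): A B F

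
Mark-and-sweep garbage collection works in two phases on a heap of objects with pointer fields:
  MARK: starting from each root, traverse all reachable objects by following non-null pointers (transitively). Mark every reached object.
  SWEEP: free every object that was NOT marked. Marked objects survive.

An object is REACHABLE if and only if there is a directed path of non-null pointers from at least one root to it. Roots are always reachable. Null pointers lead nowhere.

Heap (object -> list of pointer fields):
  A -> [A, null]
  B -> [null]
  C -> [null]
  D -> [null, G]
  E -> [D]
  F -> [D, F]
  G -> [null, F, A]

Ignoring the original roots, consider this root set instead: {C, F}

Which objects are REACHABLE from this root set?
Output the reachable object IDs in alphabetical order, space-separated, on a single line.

Answer: A C D F G

Derivation:
Roots: C F
Mark C: refs=null, marked=C
Mark F: refs=D F, marked=C F
Mark D: refs=null G, marked=C D F
Mark G: refs=null F A, marked=C D F G
Mark A: refs=A null, marked=A C D F G
Unmarked (collected): B E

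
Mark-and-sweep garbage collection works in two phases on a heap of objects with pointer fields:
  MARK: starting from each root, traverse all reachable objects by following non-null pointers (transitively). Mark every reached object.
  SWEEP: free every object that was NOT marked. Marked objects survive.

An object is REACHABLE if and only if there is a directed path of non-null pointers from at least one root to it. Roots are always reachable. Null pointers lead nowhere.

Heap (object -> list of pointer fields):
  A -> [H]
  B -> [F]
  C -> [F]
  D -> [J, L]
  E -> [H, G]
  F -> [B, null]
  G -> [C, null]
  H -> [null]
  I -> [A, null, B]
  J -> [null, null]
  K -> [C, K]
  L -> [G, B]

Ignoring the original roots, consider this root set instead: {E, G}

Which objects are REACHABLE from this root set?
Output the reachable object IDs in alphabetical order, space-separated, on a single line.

Answer: B C E F G H

Derivation:
Roots: E G
Mark E: refs=H G, marked=E
Mark G: refs=C null, marked=E G
Mark H: refs=null, marked=E G H
Mark C: refs=F, marked=C E G H
Mark F: refs=B null, marked=C E F G H
Mark B: refs=F, marked=B C E F G H
Unmarked (collected): A D I J K L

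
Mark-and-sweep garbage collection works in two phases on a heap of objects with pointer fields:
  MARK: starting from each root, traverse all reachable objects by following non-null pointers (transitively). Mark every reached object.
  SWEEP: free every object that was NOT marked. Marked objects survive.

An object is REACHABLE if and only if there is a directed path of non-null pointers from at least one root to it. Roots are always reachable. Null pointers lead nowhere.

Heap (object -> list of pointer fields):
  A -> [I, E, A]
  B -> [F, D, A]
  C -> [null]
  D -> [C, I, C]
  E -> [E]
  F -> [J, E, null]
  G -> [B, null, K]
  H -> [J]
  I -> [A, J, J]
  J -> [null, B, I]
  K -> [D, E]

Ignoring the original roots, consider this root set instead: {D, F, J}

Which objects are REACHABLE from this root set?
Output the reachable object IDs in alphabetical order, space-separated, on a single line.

Roots: D F J
Mark D: refs=C I C, marked=D
Mark F: refs=J E null, marked=D F
Mark J: refs=null B I, marked=D F J
Mark C: refs=null, marked=C D F J
Mark I: refs=A J J, marked=C D F I J
Mark E: refs=E, marked=C D E F I J
Mark B: refs=F D A, marked=B C D E F I J
Mark A: refs=I E A, marked=A B C D E F I J
Unmarked (collected): G H K

Answer: A B C D E F I J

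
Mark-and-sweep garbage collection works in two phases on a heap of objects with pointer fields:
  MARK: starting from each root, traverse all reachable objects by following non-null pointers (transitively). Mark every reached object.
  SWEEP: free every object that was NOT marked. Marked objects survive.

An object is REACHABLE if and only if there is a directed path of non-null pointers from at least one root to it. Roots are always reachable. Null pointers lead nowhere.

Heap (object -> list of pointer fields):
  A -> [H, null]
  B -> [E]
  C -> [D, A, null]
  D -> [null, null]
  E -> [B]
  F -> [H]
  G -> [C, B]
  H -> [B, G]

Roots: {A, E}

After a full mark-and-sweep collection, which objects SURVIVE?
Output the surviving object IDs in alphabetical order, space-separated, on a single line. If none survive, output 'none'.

Answer: A B C D E G H

Derivation:
Roots: A E
Mark A: refs=H null, marked=A
Mark E: refs=B, marked=A E
Mark H: refs=B G, marked=A E H
Mark B: refs=E, marked=A B E H
Mark G: refs=C B, marked=A B E G H
Mark C: refs=D A null, marked=A B C E G H
Mark D: refs=null null, marked=A B C D E G H
Unmarked (collected): F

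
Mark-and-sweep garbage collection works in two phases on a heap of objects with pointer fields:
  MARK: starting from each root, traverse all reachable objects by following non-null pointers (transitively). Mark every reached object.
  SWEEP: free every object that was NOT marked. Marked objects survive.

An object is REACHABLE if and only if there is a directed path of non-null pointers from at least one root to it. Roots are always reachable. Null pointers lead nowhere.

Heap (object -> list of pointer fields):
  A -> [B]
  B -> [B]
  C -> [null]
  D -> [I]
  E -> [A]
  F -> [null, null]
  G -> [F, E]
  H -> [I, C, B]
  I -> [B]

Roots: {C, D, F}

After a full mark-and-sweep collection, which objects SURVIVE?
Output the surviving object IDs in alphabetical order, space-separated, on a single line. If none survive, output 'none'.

Roots: C D F
Mark C: refs=null, marked=C
Mark D: refs=I, marked=C D
Mark F: refs=null null, marked=C D F
Mark I: refs=B, marked=C D F I
Mark B: refs=B, marked=B C D F I
Unmarked (collected): A E G H

Answer: B C D F I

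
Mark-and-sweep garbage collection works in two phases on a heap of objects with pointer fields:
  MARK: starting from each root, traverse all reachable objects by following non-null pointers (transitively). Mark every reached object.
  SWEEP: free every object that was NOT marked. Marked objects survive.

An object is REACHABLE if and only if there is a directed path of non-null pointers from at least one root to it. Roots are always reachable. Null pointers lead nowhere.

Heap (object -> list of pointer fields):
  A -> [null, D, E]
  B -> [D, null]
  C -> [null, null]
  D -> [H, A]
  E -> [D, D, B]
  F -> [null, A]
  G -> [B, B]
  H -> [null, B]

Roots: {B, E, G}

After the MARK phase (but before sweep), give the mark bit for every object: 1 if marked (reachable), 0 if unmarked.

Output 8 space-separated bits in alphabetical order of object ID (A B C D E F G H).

Roots: B E G
Mark B: refs=D null, marked=B
Mark E: refs=D D B, marked=B E
Mark G: refs=B B, marked=B E G
Mark D: refs=H A, marked=B D E G
Mark H: refs=null B, marked=B D E G H
Mark A: refs=null D E, marked=A B D E G H
Unmarked (collected): C F

Answer: 1 1 0 1 1 0 1 1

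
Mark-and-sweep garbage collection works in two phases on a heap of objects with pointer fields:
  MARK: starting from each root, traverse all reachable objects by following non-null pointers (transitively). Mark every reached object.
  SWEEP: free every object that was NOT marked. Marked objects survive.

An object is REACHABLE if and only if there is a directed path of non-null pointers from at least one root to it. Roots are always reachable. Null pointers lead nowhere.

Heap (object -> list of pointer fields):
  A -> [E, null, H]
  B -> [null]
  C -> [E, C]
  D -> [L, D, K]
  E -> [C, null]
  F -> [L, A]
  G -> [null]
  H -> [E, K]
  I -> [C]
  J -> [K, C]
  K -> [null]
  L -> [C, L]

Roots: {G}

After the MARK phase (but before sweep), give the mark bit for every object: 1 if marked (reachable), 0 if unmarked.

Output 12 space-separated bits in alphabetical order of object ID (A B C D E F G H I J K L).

Answer: 0 0 0 0 0 0 1 0 0 0 0 0

Derivation:
Roots: G
Mark G: refs=null, marked=G
Unmarked (collected): A B C D E F H I J K L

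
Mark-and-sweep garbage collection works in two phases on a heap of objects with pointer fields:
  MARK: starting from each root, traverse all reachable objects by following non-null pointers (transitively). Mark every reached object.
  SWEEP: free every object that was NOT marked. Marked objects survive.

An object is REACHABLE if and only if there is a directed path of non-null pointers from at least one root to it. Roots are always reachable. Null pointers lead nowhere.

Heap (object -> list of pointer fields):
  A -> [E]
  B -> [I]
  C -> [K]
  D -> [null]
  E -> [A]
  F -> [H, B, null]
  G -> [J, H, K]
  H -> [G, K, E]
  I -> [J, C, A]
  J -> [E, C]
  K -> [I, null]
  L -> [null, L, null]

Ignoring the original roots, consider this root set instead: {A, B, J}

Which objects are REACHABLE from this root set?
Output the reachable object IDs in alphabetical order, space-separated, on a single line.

Roots: A B J
Mark A: refs=E, marked=A
Mark B: refs=I, marked=A B
Mark J: refs=E C, marked=A B J
Mark E: refs=A, marked=A B E J
Mark I: refs=J C A, marked=A B E I J
Mark C: refs=K, marked=A B C E I J
Mark K: refs=I null, marked=A B C E I J K
Unmarked (collected): D F G H L

Answer: A B C E I J K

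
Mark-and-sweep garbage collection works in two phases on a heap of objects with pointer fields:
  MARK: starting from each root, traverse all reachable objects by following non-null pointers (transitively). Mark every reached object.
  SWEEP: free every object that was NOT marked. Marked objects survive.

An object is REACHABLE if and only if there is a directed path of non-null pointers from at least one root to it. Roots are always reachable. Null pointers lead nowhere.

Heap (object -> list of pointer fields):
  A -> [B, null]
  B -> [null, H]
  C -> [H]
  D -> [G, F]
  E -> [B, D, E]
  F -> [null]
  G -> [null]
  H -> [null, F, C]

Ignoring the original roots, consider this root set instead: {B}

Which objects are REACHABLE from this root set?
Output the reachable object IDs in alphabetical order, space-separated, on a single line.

Answer: B C F H

Derivation:
Roots: B
Mark B: refs=null H, marked=B
Mark H: refs=null F C, marked=B H
Mark F: refs=null, marked=B F H
Mark C: refs=H, marked=B C F H
Unmarked (collected): A D E G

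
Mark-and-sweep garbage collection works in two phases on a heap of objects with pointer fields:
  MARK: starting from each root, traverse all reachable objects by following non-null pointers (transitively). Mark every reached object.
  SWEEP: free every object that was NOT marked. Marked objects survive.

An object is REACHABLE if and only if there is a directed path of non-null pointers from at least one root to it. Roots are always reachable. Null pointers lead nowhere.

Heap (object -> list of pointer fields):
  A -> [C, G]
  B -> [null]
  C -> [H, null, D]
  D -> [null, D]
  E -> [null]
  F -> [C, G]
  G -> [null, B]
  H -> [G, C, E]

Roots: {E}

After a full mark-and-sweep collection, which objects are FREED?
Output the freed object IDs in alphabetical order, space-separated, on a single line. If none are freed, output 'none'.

Roots: E
Mark E: refs=null, marked=E
Unmarked (collected): A B C D F G H

Answer: A B C D F G H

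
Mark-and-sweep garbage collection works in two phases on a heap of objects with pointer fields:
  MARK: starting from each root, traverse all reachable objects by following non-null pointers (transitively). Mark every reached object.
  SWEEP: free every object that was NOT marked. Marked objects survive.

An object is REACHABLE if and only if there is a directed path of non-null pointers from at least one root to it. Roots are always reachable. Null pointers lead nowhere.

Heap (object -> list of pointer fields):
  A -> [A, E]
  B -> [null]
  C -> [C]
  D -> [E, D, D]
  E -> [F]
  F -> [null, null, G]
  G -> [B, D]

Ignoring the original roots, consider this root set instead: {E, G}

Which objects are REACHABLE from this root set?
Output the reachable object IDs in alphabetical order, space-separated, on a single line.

Answer: B D E F G

Derivation:
Roots: E G
Mark E: refs=F, marked=E
Mark G: refs=B D, marked=E G
Mark F: refs=null null G, marked=E F G
Mark B: refs=null, marked=B E F G
Mark D: refs=E D D, marked=B D E F G
Unmarked (collected): A C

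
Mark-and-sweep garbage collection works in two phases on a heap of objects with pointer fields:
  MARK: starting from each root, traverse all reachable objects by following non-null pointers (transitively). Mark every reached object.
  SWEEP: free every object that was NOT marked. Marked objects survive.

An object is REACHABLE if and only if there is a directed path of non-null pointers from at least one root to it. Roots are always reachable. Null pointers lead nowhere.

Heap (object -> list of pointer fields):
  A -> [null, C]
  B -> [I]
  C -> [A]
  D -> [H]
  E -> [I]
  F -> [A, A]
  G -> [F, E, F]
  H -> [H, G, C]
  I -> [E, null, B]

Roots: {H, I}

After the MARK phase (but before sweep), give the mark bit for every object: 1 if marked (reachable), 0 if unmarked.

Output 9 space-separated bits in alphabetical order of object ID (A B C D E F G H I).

Roots: H I
Mark H: refs=H G C, marked=H
Mark I: refs=E null B, marked=H I
Mark G: refs=F E F, marked=G H I
Mark C: refs=A, marked=C G H I
Mark E: refs=I, marked=C E G H I
Mark B: refs=I, marked=B C E G H I
Mark F: refs=A A, marked=B C E F G H I
Mark A: refs=null C, marked=A B C E F G H I
Unmarked (collected): D

Answer: 1 1 1 0 1 1 1 1 1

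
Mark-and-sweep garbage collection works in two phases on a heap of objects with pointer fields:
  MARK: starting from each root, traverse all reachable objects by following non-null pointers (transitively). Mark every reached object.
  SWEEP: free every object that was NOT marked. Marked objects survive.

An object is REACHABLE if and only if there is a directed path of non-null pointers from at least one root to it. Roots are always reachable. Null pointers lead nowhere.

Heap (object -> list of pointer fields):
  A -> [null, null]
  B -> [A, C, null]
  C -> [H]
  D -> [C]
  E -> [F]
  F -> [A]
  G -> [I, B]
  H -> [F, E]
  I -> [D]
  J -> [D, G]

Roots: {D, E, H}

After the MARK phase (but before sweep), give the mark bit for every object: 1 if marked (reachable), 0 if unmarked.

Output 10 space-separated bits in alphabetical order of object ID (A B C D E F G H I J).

Answer: 1 0 1 1 1 1 0 1 0 0

Derivation:
Roots: D E H
Mark D: refs=C, marked=D
Mark E: refs=F, marked=D E
Mark H: refs=F E, marked=D E H
Mark C: refs=H, marked=C D E H
Mark F: refs=A, marked=C D E F H
Mark A: refs=null null, marked=A C D E F H
Unmarked (collected): B G I J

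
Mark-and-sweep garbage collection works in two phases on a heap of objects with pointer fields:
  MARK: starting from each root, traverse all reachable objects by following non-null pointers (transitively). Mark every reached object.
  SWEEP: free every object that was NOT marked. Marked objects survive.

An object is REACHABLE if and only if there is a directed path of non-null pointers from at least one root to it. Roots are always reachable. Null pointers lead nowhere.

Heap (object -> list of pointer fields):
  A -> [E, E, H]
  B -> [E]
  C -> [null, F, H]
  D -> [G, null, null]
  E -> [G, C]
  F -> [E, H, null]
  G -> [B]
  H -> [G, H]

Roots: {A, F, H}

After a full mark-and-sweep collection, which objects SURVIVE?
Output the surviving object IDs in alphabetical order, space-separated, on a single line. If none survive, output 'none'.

Answer: A B C E F G H

Derivation:
Roots: A F H
Mark A: refs=E E H, marked=A
Mark F: refs=E H null, marked=A F
Mark H: refs=G H, marked=A F H
Mark E: refs=G C, marked=A E F H
Mark G: refs=B, marked=A E F G H
Mark C: refs=null F H, marked=A C E F G H
Mark B: refs=E, marked=A B C E F G H
Unmarked (collected): D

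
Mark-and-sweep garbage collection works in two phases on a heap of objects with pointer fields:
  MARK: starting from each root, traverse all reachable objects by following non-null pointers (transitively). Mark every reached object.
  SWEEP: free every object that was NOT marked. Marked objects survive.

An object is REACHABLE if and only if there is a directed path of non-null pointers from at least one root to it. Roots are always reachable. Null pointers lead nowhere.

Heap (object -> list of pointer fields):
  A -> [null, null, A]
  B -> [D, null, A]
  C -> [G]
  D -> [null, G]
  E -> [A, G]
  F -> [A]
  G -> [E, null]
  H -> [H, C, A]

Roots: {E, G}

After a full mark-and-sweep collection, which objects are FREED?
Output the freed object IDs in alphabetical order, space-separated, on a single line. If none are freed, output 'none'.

Answer: B C D F H

Derivation:
Roots: E G
Mark E: refs=A G, marked=E
Mark G: refs=E null, marked=E G
Mark A: refs=null null A, marked=A E G
Unmarked (collected): B C D F H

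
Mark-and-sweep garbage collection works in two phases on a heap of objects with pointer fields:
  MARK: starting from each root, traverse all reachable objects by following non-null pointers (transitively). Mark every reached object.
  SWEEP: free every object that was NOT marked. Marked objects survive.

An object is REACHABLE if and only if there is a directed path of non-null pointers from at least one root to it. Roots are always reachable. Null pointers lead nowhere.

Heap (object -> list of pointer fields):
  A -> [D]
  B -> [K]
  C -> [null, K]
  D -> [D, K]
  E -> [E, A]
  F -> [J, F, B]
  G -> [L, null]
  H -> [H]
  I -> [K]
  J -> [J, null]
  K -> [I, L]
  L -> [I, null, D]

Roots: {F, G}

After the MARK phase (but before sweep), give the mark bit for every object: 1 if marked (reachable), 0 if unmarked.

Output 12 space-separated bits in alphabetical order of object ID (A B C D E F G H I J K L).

Answer: 0 1 0 1 0 1 1 0 1 1 1 1

Derivation:
Roots: F G
Mark F: refs=J F B, marked=F
Mark G: refs=L null, marked=F G
Mark J: refs=J null, marked=F G J
Mark B: refs=K, marked=B F G J
Mark L: refs=I null D, marked=B F G J L
Mark K: refs=I L, marked=B F G J K L
Mark I: refs=K, marked=B F G I J K L
Mark D: refs=D K, marked=B D F G I J K L
Unmarked (collected): A C E H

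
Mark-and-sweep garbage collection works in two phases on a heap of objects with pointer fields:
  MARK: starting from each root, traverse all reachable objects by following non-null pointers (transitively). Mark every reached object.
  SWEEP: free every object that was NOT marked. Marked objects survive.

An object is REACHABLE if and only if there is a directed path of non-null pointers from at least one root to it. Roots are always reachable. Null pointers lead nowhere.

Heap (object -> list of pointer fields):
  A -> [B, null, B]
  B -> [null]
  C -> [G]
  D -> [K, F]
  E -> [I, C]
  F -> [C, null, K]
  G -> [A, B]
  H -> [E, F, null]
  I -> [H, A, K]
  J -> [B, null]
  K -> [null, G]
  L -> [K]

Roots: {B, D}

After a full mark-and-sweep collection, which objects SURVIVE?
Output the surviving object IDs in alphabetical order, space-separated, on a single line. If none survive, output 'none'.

Roots: B D
Mark B: refs=null, marked=B
Mark D: refs=K F, marked=B D
Mark K: refs=null G, marked=B D K
Mark F: refs=C null K, marked=B D F K
Mark G: refs=A B, marked=B D F G K
Mark C: refs=G, marked=B C D F G K
Mark A: refs=B null B, marked=A B C D F G K
Unmarked (collected): E H I J L

Answer: A B C D F G K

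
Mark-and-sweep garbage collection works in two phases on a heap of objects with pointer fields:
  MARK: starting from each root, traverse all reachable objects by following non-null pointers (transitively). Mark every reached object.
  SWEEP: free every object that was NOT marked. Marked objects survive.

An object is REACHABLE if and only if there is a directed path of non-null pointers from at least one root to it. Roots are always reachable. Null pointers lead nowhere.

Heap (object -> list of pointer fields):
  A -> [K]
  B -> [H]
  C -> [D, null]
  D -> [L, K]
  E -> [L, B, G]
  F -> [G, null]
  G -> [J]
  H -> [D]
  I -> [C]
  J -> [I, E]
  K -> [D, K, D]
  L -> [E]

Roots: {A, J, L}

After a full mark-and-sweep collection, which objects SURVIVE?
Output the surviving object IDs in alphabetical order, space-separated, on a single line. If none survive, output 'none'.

Roots: A J L
Mark A: refs=K, marked=A
Mark J: refs=I E, marked=A J
Mark L: refs=E, marked=A J L
Mark K: refs=D K D, marked=A J K L
Mark I: refs=C, marked=A I J K L
Mark E: refs=L B G, marked=A E I J K L
Mark D: refs=L K, marked=A D E I J K L
Mark C: refs=D null, marked=A C D E I J K L
Mark B: refs=H, marked=A B C D E I J K L
Mark G: refs=J, marked=A B C D E G I J K L
Mark H: refs=D, marked=A B C D E G H I J K L
Unmarked (collected): F

Answer: A B C D E G H I J K L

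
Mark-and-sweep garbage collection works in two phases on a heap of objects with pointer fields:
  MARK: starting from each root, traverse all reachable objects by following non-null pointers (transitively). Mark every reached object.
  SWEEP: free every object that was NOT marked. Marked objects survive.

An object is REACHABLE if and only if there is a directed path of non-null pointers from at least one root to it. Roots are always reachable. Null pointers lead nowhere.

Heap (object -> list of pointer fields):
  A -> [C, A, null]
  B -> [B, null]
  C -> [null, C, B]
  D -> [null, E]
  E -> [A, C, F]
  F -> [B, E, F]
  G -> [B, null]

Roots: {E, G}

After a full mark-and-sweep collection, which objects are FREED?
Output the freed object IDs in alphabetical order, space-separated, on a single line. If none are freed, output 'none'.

Answer: D

Derivation:
Roots: E G
Mark E: refs=A C F, marked=E
Mark G: refs=B null, marked=E G
Mark A: refs=C A null, marked=A E G
Mark C: refs=null C B, marked=A C E G
Mark F: refs=B E F, marked=A C E F G
Mark B: refs=B null, marked=A B C E F G
Unmarked (collected): D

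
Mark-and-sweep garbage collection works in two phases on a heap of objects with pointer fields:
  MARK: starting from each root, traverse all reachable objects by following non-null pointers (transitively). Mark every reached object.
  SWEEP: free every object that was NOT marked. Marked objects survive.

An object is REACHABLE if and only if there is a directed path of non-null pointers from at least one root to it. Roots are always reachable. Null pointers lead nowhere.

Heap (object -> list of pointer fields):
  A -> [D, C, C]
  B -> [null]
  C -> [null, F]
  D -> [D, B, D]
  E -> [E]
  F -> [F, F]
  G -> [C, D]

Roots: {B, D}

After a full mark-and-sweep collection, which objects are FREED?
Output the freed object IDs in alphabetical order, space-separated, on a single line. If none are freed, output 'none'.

Answer: A C E F G

Derivation:
Roots: B D
Mark B: refs=null, marked=B
Mark D: refs=D B D, marked=B D
Unmarked (collected): A C E F G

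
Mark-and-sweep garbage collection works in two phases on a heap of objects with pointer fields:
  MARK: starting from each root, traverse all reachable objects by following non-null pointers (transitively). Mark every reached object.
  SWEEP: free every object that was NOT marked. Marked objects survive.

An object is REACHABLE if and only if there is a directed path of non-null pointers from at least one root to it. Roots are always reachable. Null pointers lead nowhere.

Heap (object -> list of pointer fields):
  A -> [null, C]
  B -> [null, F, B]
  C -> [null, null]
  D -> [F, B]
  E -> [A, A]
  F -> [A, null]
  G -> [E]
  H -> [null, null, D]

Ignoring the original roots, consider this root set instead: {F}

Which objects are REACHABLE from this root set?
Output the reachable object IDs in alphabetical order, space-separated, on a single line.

Roots: F
Mark F: refs=A null, marked=F
Mark A: refs=null C, marked=A F
Mark C: refs=null null, marked=A C F
Unmarked (collected): B D E G H

Answer: A C F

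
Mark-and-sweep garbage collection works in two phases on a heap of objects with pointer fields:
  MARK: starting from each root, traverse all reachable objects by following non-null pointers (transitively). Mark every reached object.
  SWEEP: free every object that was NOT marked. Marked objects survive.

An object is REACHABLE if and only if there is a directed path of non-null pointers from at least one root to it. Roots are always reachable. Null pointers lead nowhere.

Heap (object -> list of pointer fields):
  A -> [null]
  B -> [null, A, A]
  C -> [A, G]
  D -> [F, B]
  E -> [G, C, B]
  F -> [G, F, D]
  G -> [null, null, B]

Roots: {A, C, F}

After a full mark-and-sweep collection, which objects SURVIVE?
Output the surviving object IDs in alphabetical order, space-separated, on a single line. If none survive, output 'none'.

Answer: A B C D F G

Derivation:
Roots: A C F
Mark A: refs=null, marked=A
Mark C: refs=A G, marked=A C
Mark F: refs=G F D, marked=A C F
Mark G: refs=null null B, marked=A C F G
Mark D: refs=F B, marked=A C D F G
Mark B: refs=null A A, marked=A B C D F G
Unmarked (collected): E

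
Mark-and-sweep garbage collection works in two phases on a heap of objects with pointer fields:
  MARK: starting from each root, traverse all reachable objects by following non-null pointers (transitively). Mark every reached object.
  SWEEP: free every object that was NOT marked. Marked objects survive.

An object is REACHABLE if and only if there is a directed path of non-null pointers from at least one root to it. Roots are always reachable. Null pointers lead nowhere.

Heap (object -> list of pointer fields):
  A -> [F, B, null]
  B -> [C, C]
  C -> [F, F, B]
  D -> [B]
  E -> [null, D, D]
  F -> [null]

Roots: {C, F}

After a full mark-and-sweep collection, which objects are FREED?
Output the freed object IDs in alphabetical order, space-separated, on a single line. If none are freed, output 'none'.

Roots: C F
Mark C: refs=F F B, marked=C
Mark F: refs=null, marked=C F
Mark B: refs=C C, marked=B C F
Unmarked (collected): A D E

Answer: A D E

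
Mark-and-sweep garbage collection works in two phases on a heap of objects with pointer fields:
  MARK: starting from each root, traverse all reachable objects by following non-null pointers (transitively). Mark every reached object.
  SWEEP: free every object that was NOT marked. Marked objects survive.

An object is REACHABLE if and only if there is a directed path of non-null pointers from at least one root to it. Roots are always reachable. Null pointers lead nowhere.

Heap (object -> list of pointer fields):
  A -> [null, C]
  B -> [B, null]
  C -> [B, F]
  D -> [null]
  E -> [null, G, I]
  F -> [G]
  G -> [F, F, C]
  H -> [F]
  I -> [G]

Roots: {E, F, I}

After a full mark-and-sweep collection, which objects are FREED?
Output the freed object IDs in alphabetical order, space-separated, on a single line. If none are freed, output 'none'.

Answer: A D H

Derivation:
Roots: E F I
Mark E: refs=null G I, marked=E
Mark F: refs=G, marked=E F
Mark I: refs=G, marked=E F I
Mark G: refs=F F C, marked=E F G I
Mark C: refs=B F, marked=C E F G I
Mark B: refs=B null, marked=B C E F G I
Unmarked (collected): A D H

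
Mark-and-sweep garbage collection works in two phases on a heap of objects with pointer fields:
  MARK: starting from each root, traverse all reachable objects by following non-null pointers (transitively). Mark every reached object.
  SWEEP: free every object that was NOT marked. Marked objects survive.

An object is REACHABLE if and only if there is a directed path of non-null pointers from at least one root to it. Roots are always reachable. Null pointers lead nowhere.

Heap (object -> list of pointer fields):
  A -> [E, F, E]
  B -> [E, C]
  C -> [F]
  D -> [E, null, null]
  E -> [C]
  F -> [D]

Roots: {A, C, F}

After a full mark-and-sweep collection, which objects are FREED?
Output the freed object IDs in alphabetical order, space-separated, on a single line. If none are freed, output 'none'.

Roots: A C F
Mark A: refs=E F E, marked=A
Mark C: refs=F, marked=A C
Mark F: refs=D, marked=A C F
Mark E: refs=C, marked=A C E F
Mark D: refs=E null null, marked=A C D E F
Unmarked (collected): B

Answer: B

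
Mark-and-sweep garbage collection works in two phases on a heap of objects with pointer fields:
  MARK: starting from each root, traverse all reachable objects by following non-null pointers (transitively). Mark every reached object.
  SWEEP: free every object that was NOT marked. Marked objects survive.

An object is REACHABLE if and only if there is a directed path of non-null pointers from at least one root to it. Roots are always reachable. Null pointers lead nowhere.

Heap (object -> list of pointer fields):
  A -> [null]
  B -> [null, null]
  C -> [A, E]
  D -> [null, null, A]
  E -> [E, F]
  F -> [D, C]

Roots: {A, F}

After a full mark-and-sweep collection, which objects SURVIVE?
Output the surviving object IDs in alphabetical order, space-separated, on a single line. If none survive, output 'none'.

Roots: A F
Mark A: refs=null, marked=A
Mark F: refs=D C, marked=A F
Mark D: refs=null null A, marked=A D F
Mark C: refs=A E, marked=A C D F
Mark E: refs=E F, marked=A C D E F
Unmarked (collected): B

Answer: A C D E F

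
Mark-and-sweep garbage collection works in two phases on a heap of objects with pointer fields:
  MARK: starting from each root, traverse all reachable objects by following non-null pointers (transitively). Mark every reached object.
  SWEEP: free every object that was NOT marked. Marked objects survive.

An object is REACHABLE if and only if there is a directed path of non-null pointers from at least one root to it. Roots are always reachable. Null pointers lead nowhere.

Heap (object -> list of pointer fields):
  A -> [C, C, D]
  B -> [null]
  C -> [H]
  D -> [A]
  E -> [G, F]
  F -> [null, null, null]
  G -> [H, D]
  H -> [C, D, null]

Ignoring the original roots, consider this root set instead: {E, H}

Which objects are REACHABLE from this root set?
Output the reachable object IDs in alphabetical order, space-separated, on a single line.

Roots: E H
Mark E: refs=G F, marked=E
Mark H: refs=C D null, marked=E H
Mark G: refs=H D, marked=E G H
Mark F: refs=null null null, marked=E F G H
Mark C: refs=H, marked=C E F G H
Mark D: refs=A, marked=C D E F G H
Mark A: refs=C C D, marked=A C D E F G H
Unmarked (collected): B

Answer: A C D E F G H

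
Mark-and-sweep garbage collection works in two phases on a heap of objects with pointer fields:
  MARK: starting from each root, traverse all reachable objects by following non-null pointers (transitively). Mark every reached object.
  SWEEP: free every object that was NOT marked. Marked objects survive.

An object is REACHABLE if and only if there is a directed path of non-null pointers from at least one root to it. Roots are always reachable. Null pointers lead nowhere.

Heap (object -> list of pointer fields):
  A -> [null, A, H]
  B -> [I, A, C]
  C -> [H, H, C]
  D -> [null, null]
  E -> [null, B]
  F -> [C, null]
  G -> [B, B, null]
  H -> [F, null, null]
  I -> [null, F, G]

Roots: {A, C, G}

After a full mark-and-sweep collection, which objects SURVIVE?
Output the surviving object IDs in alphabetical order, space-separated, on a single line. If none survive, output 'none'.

Answer: A B C F G H I

Derivation:
Roots: A C G
Mark A: refs=null A H, marked=A
Mark C: refs=H H C, marked=A C
Mark G: refs=B B null, marked=A C G
Mark H: refs=F null null, marked=A C G H
Mark B: refs=I A C, marked=A B C G H
Mark F: refs=C null, marked=A B C F G H
Mark I: refs=null F G, marked=A B C F G H I
Unmarked (collected): D E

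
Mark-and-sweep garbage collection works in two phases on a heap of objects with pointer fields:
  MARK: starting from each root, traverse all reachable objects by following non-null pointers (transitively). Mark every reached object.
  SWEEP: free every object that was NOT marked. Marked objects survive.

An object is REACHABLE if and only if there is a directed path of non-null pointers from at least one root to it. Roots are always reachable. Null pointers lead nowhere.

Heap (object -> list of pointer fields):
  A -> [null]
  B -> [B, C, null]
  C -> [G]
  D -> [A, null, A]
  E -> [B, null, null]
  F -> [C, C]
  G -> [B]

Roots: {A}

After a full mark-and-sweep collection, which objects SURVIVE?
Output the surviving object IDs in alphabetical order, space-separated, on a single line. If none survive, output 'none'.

Roots: A
Mark A: refs=null, marked=A
Unmarked (collected): B C D E F G

Answer: A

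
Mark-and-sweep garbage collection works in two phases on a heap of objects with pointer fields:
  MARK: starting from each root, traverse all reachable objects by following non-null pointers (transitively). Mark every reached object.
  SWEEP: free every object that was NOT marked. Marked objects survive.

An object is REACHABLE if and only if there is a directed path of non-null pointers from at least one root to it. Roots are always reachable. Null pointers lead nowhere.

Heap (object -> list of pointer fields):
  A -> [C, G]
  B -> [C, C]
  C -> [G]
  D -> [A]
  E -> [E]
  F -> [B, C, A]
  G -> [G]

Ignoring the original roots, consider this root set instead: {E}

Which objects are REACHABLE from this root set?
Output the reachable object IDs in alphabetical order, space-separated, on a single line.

Roots: E
Mark E: refs=E, marked=E
Unmarked (collected): A B C D F G

Answer: E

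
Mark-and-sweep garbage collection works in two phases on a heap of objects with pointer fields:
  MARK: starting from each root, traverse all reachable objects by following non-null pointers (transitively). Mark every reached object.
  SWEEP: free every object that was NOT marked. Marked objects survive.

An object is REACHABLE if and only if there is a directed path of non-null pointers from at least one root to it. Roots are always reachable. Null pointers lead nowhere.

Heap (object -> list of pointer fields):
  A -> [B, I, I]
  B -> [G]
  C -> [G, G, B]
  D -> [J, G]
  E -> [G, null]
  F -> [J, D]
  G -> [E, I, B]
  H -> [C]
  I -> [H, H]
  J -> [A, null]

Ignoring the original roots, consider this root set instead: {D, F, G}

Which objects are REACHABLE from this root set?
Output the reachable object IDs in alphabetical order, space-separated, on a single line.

Answer: A B C D E F G H I J

Derivation:
Roots: D F G
Mark D: refs=J G, marked=D
Mark F: refs=J D, marked=D F
Mark G: refs=E I B, marked=D F G
Mark J: refs=A null, marked=D F G J
Mark E: refs=G null, marked=D E F G J
Mark I: refs=H H, marked=D E F G I J
Mark B: refs=G, marked=B D E F G I J
Mark A: refs=B I I, marked=A B D E F G I J
Mark H: refs=C, marked=A B D E F G H I J
Mark C: refs=G G B, marked=A B C D E F G H I J
Unmarked (collected): (none)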